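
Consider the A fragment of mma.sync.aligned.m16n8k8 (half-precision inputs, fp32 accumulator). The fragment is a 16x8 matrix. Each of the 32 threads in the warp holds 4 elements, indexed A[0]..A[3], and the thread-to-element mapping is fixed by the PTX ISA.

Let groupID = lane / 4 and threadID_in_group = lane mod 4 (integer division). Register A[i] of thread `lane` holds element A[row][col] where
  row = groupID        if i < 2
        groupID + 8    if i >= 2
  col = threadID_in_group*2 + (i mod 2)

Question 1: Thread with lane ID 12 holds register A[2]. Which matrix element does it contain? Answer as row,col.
11,0

lane 12=>12/4=3, 12 mod 4=0
i=2  r:3+8=>11  c:2·0+0=>0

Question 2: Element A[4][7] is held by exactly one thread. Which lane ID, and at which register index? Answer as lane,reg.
19,1

r=4→G=4,rhi=0  c=7→T=3,p=1
L=4*4+3=19  i=0*2+1=1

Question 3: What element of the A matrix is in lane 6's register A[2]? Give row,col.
lane 6->6/4=1, 6 mod 4=2
i=2  r:1+8->9  c:2·2+0->4

9,4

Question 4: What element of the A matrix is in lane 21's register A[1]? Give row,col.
5,3

L=21⇒gr=21>>2=5, th=21&3=1
[1]⇒row 5+0=5  col 1·2+1=3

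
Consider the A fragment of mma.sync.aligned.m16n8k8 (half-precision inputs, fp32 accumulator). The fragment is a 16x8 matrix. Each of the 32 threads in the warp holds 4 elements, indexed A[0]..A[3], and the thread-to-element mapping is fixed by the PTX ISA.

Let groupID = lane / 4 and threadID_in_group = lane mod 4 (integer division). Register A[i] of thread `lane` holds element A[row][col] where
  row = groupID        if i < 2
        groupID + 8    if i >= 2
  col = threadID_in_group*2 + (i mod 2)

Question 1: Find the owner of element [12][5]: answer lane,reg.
18,3

r=12→G=4,rhi=1  c=5→T=2,p=1
L=4*4+2=18  i=1*2+1=3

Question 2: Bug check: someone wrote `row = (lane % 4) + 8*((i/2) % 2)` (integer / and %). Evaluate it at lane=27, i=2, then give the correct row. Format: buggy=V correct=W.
`(lane % 4) + 8*((i/2) % 2)`[27,2]→11
lane 27: G=6 (27/4), T=3 (27%4)
i=2: r=6+8=14, c=3*2+0=6
row: 11 vs 14

buggy=11 correct=14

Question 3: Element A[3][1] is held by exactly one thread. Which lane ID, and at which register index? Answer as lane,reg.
12,1

r=3⇒gr=3,Rb=0  c=1⇒th=0,odd=1
L=3*4+0=12  i=0*2+1=1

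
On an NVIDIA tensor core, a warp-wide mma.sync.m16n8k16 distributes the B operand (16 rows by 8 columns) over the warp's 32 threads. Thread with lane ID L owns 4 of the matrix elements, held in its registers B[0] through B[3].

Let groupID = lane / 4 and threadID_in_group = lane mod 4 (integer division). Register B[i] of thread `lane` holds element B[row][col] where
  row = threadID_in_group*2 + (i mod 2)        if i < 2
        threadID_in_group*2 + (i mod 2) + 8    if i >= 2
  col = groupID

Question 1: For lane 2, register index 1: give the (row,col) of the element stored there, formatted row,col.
5,0

2: g=0,t=2
[1] (2*2+1+0,0) = (5,0)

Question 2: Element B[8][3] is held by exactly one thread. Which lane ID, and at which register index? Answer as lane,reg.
c:3=>grp=3  r:8=>rB=1,tig=0,lo=0
L=3*4+0=12  i=1*2+0=2

12,2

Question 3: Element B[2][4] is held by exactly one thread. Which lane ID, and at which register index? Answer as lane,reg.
c=4⇒gr=4  r=2⇒Rb=0,th=1,odd=0
L=4*4+1=17  i=0*2+0=0

17,0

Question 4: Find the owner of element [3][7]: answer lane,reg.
29,1

c:7=>grp=7  r:3=>rB=0,tig=1,lo=1
L=7*4+1=29  i=0*2+1=1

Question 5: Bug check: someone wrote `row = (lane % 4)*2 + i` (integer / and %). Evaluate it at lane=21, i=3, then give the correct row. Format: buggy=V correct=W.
buggy=5 correct=11

`(lane % 4)*2 + i`[21,3]⇒5
L=21⇒gr=21>>2=5, th=21&3=1
[3]⇒row 1·2+1+8=11  col gr=5
row: 5 vs 11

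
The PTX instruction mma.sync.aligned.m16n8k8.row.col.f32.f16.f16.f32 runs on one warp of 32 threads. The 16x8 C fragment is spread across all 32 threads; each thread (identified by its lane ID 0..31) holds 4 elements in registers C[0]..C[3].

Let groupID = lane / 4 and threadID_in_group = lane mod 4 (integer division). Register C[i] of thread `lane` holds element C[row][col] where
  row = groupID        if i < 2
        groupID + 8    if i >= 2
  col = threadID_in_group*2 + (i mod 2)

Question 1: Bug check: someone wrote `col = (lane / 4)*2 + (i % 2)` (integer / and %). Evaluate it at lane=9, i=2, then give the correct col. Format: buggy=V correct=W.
buggy=4 correct=2

`(lane / 4)*2 + (i % 2)`[9,2]->4
lane 9->9/4=2, 9 mod 4=1
i=2  r:2+8->10  c:2·1+0->2
col: 4 vs 2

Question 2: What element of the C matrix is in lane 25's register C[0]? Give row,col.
6,2

25: g=6,t=1
[0] (6+0,1*2+0) = (6,2)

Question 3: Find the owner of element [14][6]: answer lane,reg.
r=14->g=6,rb=1  c=6->t=3,b0=0
L=6*4+3=27  i=1*2+0=2

27,2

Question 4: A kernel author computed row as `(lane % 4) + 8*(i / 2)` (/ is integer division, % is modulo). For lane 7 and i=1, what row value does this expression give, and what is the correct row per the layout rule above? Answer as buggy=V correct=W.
buggy=3 correct=1

`(lane % 4) + 8*(i / 2)`[7,1]→3
L=7→G=7>>2=1, T=7&3=3
[1]→row 1+0=1  col 3·2+1=7
row: 3 vs 1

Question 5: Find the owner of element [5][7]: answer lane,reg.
r=5->g=5,rb=0  c=7->t=3,b0=1
L=5*4+3=23  i=0*2+1=1

23,1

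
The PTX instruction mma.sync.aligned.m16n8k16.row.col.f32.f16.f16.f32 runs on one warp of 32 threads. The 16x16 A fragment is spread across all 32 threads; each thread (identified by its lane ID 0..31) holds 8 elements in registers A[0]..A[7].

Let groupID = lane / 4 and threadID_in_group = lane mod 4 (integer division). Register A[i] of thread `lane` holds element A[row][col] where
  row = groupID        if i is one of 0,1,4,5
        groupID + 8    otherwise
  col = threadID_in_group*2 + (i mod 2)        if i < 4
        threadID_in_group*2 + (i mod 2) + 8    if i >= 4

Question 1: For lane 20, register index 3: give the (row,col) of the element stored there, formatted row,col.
20: G=5,T=0
[3] (5+8,0*2+1+0) = (13,1)

13,1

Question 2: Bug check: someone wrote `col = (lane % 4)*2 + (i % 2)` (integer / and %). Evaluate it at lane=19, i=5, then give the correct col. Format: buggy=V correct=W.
`(lane % 4)*2 + (i % 2)`[19,5]⇒7
L=19⇒gr=19>>2=4, th=19&3=3
[5]⇒row 4+0=4  col 3·2+1+8=15
col: 7 vs 15

buggy=7 correct=15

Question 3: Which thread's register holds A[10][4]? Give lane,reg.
10,2

r:10=>grp=2,rB=1  c:4=>cB=0,tig=2,lo=0
L=2*4+2=10  i=0*4+1*2+0=2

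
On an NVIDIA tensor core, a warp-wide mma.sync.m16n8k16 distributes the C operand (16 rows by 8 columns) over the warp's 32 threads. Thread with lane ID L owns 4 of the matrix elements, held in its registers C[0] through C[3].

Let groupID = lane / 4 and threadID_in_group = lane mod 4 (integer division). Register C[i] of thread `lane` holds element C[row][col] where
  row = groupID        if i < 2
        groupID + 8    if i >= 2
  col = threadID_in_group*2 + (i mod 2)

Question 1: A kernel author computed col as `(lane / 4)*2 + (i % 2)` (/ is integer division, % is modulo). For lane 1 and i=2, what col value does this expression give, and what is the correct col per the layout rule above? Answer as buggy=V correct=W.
buggy=0 correct=2

`(lane / 4)*2 + (i % 2)`[1,2]->0
1: gid=0,tid=1
[2] (0+8,1*2+0) = (8,2)
col: 0 vs 2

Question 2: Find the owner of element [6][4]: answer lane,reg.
r:6=>grp=6,rB=0  c:4=>tig=2,lo=0
L=6*4+2=26  i=0*2+0=0

26,0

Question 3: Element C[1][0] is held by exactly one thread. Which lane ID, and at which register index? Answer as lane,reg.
r=1->g=1,rb=0  c=0->t=0,b0=0
L=1*4+0=4  i=0*2+0=0

4,0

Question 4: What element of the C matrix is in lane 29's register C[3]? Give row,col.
29: grp=7,tig=1
[3] (7+8,1*2+1) = (15,3)

15,3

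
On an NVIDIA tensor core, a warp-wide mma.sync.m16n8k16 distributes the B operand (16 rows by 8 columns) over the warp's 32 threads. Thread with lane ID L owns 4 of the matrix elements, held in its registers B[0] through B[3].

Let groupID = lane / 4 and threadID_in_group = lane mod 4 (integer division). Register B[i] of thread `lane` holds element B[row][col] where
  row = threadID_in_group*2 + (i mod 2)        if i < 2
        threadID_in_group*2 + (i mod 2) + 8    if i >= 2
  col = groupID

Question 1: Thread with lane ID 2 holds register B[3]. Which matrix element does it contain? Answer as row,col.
lane 2: gid=0 (2/4), tid=2 (2%4)
i=3: r=2*2+1+8=13, c=gid=0

13,0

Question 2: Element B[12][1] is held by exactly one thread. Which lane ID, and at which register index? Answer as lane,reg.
6,2

c=1→G=1  r=12→rhi=1,T=2,p=0
L=1*4+2=6  i=1*2+0=2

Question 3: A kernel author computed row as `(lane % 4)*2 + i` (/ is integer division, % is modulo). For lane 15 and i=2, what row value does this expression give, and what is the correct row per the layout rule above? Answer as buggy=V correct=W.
buggy=8 correct=14

`(lane % 4)*2 + i`[15,2]->8
L=15->g=15>>2=3, t=15&3=3
[2]->row 3·2+0+8=14  col g=3
row: 8 vs 14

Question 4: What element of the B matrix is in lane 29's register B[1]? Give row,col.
3,7

lane 29->29/4=7, 29 mod 4=1
i=1  r:2·1+1+0->3  c:7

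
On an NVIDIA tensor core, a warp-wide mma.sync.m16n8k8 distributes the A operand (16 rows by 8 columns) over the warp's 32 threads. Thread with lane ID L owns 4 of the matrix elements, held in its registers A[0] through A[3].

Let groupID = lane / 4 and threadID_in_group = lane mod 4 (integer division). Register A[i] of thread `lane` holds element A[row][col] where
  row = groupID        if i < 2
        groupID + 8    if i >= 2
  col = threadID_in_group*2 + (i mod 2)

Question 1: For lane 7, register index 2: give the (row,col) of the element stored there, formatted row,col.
9,6

lane 7→7/4=1, 7 mod 4=3
i=2  r:1+8→9  c:2·3+0→6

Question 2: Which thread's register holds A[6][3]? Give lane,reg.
r=6⇒gr=6,Rb=0  c=3⇒th=1,odd=1
L=6*4+1=25  i=0*2+1=1

25,1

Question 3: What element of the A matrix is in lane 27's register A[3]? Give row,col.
27: gid=6,tid=3
[3] (6+8,3*2+1) = (14,7)

14,7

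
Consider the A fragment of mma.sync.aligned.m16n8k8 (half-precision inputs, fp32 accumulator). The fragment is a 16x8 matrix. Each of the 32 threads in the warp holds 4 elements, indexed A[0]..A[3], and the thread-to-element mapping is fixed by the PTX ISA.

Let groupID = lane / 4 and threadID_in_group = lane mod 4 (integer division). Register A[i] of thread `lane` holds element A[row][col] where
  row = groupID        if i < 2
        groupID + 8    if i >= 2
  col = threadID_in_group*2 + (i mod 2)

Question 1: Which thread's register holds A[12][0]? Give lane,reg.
r=12⇒gr=4,Rb=1  c=0⇒th=0,odd=0
L=4*4+0=16  i=1*2+0=2

16,2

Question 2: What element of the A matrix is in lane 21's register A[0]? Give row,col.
lane 21->21/4=5, 21 mod 4=1
i=0  r:5+0->5  c:2·1+0->2

5,2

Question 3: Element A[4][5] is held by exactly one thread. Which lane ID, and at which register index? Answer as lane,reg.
r=4→G=4,rhi=0  c=5→T=2,p=1
L=4*4+2=18  i=0*2+1=1

18,1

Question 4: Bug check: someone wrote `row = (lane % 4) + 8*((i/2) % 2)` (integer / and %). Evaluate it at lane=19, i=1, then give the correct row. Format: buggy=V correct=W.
`(lane % 4) + 8*((i/2) % 2)`[19,1]->3
19: g=4,t=3
[1] (4+0,3*2+1) = (4,7)
row: 3 vs 4

buggy=3 correct=4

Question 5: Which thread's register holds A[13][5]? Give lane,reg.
22,3

r:13=>grp=5,rB=1  c:5=>tig=2,lo=1
L=5*4+2=22  i=1*2+1=3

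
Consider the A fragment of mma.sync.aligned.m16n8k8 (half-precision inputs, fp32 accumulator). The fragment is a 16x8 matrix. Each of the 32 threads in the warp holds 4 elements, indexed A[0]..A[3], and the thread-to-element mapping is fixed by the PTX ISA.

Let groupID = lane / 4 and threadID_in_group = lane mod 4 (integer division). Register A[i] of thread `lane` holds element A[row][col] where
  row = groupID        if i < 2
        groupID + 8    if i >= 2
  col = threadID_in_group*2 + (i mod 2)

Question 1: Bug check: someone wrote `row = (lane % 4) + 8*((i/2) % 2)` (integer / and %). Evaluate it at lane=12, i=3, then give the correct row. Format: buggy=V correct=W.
`(lane % 4) + 8*((i/2) % 2)`[12,3]->8
L=12->g=12>>2=3, t=12&3=0
[3]->row 3+8=11  col 0·2+1=1
row: 8 vs 11

buggy=8 correct=11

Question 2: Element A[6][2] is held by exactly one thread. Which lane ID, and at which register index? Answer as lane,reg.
25,0

r: 6->gid=6,r8=0  c: 2->tid=1,i&1=0
L=6*4+1=25  i=0*2+0=0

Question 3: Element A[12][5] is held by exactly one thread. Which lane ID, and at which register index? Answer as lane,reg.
18,3

r=12->g=4,rb=1  c=5->t=2,b0=1
L=4*4+2=18  i=1*2+1=3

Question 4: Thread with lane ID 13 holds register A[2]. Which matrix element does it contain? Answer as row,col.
13: g=3,t=1
[2] (3+8,1*2+0) = (11,2)

11,2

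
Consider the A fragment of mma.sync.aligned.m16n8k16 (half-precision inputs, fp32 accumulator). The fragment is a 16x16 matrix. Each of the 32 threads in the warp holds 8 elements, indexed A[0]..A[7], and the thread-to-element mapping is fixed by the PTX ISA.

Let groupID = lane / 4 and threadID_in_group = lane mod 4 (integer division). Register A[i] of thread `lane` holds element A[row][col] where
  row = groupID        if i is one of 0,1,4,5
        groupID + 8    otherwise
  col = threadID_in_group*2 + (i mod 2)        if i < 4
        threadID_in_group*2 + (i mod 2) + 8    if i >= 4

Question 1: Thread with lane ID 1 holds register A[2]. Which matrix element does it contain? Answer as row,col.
1: grp=0,tig=1
[2] (0+8,1*2+0+0) = (8,2)

8,2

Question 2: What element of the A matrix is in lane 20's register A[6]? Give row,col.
lane 20: gr=5 (20/4), th=0 (20%4)
i=6: r=5+8=13, c=0*2+0+8=8

13,8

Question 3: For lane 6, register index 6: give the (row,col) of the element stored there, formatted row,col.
6: G=1,T=2
[6] (1+8,2*2+0+8) = (9,12)

9,12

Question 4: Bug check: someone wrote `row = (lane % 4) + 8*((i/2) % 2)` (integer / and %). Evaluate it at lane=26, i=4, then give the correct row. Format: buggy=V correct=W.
buggy=2 correct=6

`(lane % 4) + 8*((i/2) % 2)`[26,4]→2
L=26→G=26>>2=6, T=26&3=2
[4]→row 6+0=6  col 2·2+0+8=12
row: 2 vs 6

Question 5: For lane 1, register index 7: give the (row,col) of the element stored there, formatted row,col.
lane 1: grp=0 (1/4), tig=1 (1%4)
i=7: r=0+8=8, c=1*2+1+8=11

8,11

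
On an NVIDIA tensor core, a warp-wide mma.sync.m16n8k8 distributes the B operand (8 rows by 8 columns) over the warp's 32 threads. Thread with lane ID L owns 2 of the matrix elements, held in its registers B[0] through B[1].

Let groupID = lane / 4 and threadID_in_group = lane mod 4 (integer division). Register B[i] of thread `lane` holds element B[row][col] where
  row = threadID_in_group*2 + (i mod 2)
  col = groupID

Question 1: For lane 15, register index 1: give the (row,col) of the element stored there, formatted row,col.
lane 15: gr=3 (15/4), th=3 (15%4)
i=1: r=3*2+1=7, c=gr=3

7,3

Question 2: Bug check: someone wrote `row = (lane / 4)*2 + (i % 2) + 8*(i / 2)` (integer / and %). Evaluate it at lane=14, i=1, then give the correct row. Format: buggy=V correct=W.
`(lane / 4)*2 + (i % 2) + 8*(i / 2)`[14,1]→7
14: G=3,T=2
[1] (2*2+1,3) = (5,3)
row: 7 vs 5

buggy=7 correct=5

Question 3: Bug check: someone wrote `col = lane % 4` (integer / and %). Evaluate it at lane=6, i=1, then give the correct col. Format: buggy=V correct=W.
`lane % 4`[6,1]⇒2
6: gr=1,th=2
[1] (2*2+1,1) = (5,1)
col: 2 vs 1

buggy=2 correct=1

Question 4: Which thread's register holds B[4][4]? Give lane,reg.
18,0

c:4=>grp=4  r:4=>tig=2,lo=0
L=4*4+2=18  i=0=0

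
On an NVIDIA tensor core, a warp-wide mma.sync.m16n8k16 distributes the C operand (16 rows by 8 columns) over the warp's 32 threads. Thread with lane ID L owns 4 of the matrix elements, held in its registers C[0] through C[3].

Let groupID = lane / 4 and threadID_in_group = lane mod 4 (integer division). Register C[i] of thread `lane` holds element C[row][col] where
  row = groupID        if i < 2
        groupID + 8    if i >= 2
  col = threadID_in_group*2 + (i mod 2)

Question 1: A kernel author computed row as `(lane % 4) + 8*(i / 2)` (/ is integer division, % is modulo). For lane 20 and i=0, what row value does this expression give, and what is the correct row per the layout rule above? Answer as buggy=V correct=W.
buggy=0 correct=5

`(lane % 4) + 8*(i / 2)`[20,0]→0
lane 20: G=5 (20/4), T=0 (20%4)
i=0: r=5+0=5, c=0*2+0=0
row: 0 vs 5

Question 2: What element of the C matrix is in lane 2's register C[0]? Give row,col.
lane 2: gid=0 (2/4), tid=2 (2%4)
i=0: r=0+0=0, c=2*2+0=4

0,4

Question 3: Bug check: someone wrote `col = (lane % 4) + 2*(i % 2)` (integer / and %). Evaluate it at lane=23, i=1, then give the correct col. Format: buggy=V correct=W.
`(lane % 4) + 2*(i % 2)`[23,1]⇒5
L=23⇒gr=23>>2=5, th=23&3=3
[1]⇒row 5+0=5  col 3·2+1=7
col: 5 vs 7

buggy=5 correct=7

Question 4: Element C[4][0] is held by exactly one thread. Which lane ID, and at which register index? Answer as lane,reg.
16,0

r=4→G=4,rhi=0  c=0→T=0,p=0
L=4*4+0=16  i=0*2+0=0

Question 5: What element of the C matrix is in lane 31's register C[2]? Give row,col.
15,6

lane 31⇒31/4=7, 31 mod 4=3
i=2  r:7+8⇒15  c:2·3+0⇒6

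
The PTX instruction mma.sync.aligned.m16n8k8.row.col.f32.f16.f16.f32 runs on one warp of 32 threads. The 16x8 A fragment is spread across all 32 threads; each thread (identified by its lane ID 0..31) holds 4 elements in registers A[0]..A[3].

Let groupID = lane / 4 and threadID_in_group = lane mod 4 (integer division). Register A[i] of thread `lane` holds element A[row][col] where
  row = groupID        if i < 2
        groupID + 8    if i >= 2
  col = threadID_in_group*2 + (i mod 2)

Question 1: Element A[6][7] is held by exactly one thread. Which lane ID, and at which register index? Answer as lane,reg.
r=6⇒gr=6,Rb=0  c=7⇒th=3,odd=1
L=6*4+3=27  i=0*2+1=1

27,1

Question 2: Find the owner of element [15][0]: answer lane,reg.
r:15=>grp=7,rB=1  c:0=>tig=0,lo=0
L=7*4+0=28  i=1*2+0=2

28,2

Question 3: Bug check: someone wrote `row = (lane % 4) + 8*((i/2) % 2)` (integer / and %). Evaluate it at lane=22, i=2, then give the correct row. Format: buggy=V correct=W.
buggy=10 correct=13

`(lane % 4) + 8*((i/2) % 2)`[22,2]=>10
lane 22: grp=5 (22/4), tig=2 (22%4)
i=2: r=5+8=13, c=2*2+0=4
row: 10 vs 13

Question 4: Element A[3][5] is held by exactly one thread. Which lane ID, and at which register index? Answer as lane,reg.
14,1

r=3→G=3,rhi=0  c=5→T=2,p=1
L=3*4+2=14  i=0*2+1=1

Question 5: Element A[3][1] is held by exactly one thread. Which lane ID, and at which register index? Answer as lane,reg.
r: 3->gid=3,r8=0  c: 1->tid=0,i&1=1
L=3*4+0=12  i=0*2+1=1

12,1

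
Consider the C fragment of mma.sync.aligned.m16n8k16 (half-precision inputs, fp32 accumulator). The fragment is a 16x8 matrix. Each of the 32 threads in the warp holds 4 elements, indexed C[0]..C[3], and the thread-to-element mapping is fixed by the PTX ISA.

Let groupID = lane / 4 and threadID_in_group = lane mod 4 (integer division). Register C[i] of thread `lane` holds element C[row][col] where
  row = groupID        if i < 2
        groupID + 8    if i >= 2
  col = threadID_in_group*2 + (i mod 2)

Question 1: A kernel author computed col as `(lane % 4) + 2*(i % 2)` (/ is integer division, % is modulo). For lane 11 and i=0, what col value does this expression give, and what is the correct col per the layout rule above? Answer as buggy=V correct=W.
`(lane % 4) + 2*(i % 2)`[11,0]⇒3
L=11⇒gr=11>>2=2, th=11&3=3
[0]⇒row 2+0=2  col 3·2+0=6
col: 3 vs 6

buggy=3 correct=6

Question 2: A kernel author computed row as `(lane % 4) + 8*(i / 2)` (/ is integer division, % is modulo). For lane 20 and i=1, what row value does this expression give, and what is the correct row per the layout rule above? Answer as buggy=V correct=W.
`(lane % 4) + 8*(i / 2)`[20,1]->0
20: g=5,t=0
[1] (5+0,0*2+1) = (5,1)
row: 0 vs 5

buggy=0 correct=5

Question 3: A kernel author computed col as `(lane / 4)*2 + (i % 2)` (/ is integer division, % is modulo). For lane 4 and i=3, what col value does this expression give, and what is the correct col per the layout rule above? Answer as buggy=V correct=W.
`(lane / 4)*2 + (i % 2)`[4,3]=>3
lane 4: grp=1 (4/4), tig=0 (4%4)
i=3: r=1+8=9, c=0*2+1=1
col: 3 vs 1

buggy=3 correct=1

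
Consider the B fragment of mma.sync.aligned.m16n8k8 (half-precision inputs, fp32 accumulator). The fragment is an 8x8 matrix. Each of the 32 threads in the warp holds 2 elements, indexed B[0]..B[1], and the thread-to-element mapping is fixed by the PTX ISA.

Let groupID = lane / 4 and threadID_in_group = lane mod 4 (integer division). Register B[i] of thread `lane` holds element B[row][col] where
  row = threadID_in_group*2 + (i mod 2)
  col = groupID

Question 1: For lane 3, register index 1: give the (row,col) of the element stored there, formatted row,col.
3: gr=0,th=3
[1] (3*2+1,0) = (7,0)

7,0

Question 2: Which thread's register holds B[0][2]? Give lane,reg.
c=2→G=2  r=0→T=0,p=0
L=2*4+0=8  i=0=0

8,0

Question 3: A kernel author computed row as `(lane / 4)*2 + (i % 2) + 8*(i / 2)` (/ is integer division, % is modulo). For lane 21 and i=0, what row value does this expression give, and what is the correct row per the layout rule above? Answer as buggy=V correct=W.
buggy=10 correct=2

`(lane / 4)*2 + (i % 2) + 8*(i / 2)`[21,0]->10
L=21->g=21>>2=5, t=21&3=1
[0]->row 1·2+0=2  col g=5
row: 10 vs 2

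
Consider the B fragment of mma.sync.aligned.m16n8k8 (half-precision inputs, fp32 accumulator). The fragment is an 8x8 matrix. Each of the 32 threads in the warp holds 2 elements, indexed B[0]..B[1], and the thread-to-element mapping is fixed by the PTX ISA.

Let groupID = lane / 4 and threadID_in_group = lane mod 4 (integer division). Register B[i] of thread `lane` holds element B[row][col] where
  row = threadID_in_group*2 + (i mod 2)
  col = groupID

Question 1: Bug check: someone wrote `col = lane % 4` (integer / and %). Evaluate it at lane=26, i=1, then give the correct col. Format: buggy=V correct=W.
`lane % 4`[26,1]->2
lane 26->26/4=6, 26 mod 4=2
i=1  r:2·2+1->5  c:6
col: 2 vs 6

buggy=2 correct=6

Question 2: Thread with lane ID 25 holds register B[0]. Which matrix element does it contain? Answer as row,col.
2,6

25: gr=6,th=1
[0] (1*2+0,6) = (2,6)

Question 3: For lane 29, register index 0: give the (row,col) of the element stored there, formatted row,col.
2,7

lane 29->29/4=7, 29 mod 4=1
i=0  r:2·1+0->2  c:7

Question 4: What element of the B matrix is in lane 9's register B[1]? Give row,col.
lane 9: gid=2 (9/4), tid=1 (9%4)
i=1: r=1*2+1=3, c=gid=2

3,2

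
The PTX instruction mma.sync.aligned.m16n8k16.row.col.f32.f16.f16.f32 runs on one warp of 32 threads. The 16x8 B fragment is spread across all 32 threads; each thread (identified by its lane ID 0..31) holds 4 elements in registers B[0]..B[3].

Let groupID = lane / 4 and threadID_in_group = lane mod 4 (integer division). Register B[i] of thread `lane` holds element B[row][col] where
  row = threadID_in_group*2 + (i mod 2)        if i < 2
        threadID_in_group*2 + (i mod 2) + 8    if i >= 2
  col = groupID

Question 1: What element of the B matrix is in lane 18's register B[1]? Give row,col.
18: G=4,T=2
[1] (2*2+1+0,4) = (5,4)

5,4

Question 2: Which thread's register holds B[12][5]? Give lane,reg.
22,2

c=5⇒gr=5  r=12⇒Rb=1,th=2,odd=0
L=5*4+2=22  i=1*2+0=2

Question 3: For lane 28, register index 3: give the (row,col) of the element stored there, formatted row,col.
9,7

lane 28→28/4=7, 28 mod 4=0
i=3  r:2·0+1+8→9  c:7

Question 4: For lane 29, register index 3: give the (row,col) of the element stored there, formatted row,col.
11,7

29: grp=7,tig=1
[3] (1*2+1+8,7) = (11,7)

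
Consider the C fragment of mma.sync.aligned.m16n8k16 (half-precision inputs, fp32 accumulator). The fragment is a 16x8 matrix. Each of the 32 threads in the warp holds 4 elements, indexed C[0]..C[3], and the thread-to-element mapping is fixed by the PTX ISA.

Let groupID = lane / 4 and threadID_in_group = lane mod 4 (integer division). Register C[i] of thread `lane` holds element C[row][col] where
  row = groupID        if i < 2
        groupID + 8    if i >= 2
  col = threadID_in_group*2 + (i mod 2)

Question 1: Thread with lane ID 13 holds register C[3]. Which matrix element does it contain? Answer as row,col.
13: G=3,T=1
[3] (3+8,1*2+1) = (11,3)

11,3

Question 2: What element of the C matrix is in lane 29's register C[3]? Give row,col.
15,3

L=29→G=29>>2=7, T=29&3=1
[3]→row 7+8=15  col 1·2+1=3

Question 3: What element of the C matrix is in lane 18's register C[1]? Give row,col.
lane 18: grp=4 (18/4), tig=2 (18%4)
i=1: r=4+0=4, c=2*2+1=5

4,5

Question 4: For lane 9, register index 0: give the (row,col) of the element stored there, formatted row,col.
2,2

9: gid=2,tid=1
[0] (2+0,1*2+0) = (2,2)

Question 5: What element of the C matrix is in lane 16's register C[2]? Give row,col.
lane 16: grp=4 (16/4), tig=0 (16%4)
i=2: r=4+8=12, c=0*2+0=0

12,0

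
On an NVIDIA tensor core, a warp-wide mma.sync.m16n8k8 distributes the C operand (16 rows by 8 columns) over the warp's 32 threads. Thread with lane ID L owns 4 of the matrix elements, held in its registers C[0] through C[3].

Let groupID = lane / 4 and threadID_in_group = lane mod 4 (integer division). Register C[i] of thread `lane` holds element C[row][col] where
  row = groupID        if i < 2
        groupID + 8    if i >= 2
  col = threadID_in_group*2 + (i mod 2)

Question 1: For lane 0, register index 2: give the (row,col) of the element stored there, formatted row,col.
lane 0: gid=0 (0/4), tid=0 (0%4)
i=2: r=0+8=8, c=0*2+0=0

8,0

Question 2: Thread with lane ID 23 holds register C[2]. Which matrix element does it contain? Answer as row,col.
13,6

23: gid=5,tid=3
[2] (5+8,3*2+0) = (13,6)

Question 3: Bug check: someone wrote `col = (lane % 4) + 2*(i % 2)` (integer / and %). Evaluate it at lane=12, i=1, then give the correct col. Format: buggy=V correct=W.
`(lane % 4) + 2*(i % 2)`[12,1]->2
lane 12->12/4=3, 12 mod 4=0
i=1  r:3+0->3  c:2·0+1->1
col: 2 vs 1

buggy=2 correct=1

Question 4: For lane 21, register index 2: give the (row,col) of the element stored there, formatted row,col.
13,2

lane 21->21/4=5, 21 mod 4=1
i=2  r:5+8->13  c:2·1+0->2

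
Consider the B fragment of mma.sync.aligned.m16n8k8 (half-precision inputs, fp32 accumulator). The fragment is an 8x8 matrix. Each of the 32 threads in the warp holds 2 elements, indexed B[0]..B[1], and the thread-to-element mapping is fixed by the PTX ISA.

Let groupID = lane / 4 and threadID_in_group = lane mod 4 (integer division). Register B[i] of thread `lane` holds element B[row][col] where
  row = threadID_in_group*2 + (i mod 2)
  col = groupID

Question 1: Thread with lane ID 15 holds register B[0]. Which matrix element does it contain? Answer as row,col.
6,3

L=15->gid=15>>2=3, tid=15&3=3
[0]->row 3·2+0=6  col gid=3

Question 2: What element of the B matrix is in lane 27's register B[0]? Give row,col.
6,6

lane 27=>27/4=6, 27 mod 4=3
i=0  r:2·3+0=>6  c:6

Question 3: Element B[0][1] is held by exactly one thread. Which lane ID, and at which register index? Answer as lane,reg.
4,0

c: 1->gid=1  r: 0->tid=0,i&1=0
L=1*4+0=4  i=0=0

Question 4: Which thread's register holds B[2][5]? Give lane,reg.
c=5->g=5  r=2->t=1,b0=0
L=5*4+1=21  i=0=0

21,0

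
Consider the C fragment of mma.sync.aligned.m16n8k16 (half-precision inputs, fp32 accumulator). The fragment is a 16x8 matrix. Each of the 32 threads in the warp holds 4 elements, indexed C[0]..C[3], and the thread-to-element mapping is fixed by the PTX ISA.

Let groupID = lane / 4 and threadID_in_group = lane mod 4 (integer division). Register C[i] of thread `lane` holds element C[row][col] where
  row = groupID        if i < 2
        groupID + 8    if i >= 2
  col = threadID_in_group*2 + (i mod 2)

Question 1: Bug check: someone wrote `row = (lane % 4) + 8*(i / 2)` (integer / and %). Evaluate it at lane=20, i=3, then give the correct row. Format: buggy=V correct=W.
buggy=8 correct=13

`(lane % 4) + 8*(i / 2)`[20,3]=>8
lane 20: grp=5 (20/4), tig=0 (20%4)
i=3: r=5+8=13, c=0*2+1=1
row: 8 vs 13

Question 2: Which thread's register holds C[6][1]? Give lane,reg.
24,1

r=6⇒gr=6,Rb=0  c=1⇒th=0,odd=1
L=6*4+0=24  i=0*2+1=1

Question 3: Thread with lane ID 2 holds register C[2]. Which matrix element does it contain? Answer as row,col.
2: gid=0,tid=2
[2] (0+8,2*2+0) = (8,4)

8,4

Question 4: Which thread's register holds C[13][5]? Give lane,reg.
22,3

r=13⇒gr=5,Rb=1  c=5⇒th=2,odd=1
L=5*4+2=22  i=1*2+1=3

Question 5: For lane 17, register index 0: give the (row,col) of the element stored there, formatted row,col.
L=17→G=17>>2=4, T=17&3=1
[0]→row 4+0=4  col 1·2+0=2

4,2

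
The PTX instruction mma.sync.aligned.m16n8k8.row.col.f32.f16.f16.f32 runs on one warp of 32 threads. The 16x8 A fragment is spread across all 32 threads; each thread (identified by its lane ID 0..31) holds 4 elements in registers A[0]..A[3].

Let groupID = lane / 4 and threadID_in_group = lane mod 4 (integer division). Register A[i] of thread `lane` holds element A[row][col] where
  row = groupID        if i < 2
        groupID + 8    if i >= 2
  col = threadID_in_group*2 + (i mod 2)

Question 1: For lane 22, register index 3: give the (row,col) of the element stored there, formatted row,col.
22: g=5,t=2
[3] (5+8,2*2+1) = (13,5)

13,5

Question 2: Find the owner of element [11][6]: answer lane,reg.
r:11=>grp=3,rB=1  c:6=>tig=3,lo=0
L=3*4+3=15  i=1*2+0=2

15,2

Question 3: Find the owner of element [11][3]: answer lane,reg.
r=11⇒gr=3,Rb=1  c=3⇒th=1,odd=1
L=3*4+1=13  i=1*2+1=3

13,3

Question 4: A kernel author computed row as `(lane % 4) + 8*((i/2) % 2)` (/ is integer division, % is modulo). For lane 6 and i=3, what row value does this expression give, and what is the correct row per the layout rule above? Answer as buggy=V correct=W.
`(lane % 4) + 8*((i/2) % 2)`[6,3]->10
lane 6->6/4=1, 6 mod 4=2
i=3  r:1+8->9  c:2·2+1->5
row: 10 vs 9

buggy=10 correct=9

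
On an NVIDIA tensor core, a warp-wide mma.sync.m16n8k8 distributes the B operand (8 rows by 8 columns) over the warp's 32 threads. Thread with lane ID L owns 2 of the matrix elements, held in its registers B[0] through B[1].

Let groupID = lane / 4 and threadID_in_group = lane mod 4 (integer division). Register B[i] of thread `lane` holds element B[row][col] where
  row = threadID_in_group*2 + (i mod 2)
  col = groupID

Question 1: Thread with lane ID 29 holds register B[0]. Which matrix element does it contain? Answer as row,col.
2,7

L=29=>grp=29>>2=7, tig=29&3=1
[0]=>row 1·2+0=2  col grp=7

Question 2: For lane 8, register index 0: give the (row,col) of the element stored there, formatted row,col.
lane 8: gr=2 (8/4), th=0 (8%4)
i=0: r=0*2+0=0, c=gr=2

0,2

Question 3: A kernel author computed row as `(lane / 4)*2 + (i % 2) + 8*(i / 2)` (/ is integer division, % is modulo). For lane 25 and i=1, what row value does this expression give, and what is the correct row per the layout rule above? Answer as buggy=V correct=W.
buggy=13 correct=3

`(lane / 4)*2 + (i % 2) + 8*(i / 2)`[25,1]->13
L=25->g=25>>2=6, t=25&3=1
[1]->row 1·2+1=3  col g=6
row: 13 vs 3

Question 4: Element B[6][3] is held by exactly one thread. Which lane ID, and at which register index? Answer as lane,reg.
c=3⇒gr=3  r=6⇒th=3,odd=0
L=3*4+3=15  i=0=0

15,0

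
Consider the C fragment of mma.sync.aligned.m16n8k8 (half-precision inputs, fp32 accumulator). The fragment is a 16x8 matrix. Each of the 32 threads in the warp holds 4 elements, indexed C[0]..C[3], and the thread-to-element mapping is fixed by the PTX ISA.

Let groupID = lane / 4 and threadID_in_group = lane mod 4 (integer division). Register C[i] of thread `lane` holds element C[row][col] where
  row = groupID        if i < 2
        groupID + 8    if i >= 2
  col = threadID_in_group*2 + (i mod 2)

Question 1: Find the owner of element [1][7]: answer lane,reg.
7,1

r=1->g=1,rb=0  c=7->t=3,b0=1
L=1*4+3=7  i=0*2+1=1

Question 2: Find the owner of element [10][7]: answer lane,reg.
r:10=>grp=2,rB=1  c:7=>tig=3,lo=1
L=2*4+3=11  i=1*2+1=3

11,3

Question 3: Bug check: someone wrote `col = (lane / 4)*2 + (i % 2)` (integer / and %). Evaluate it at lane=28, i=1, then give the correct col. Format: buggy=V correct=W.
buggy=15 correct=1

`(lane / 4)*2 + (i % 2)`[28,1]->15
lane 28: g=7 (28/4), t=0 (28%4)
i=1: r=7+0=7, c=0*2+1=1
col: 15 vs 1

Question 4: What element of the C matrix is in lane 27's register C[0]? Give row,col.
6,6

lane 27→27/4=6, 27 mod 4=3
i=0  r:6+0→6  c:2·3+0→6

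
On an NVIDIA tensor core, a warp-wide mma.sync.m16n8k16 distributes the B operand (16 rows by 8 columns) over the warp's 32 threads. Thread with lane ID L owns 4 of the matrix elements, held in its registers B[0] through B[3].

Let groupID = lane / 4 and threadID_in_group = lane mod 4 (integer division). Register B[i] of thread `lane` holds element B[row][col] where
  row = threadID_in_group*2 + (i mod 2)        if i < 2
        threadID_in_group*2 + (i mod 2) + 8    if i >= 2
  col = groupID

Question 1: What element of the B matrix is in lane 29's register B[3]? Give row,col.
11,7

lane 29->29/4=7, 29 mod 4=1
i=3  r:2·1+1+8->11  c:7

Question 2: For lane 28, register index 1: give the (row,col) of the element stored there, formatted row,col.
L=28->g=28>>2=7, t=28&3=0
[1]->row 0·2+1+0=1  col g=7

1,7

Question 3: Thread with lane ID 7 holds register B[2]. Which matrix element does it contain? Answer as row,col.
lane 7: G=1 (7/4), T=3 (7%4)
i=2: r=3*2+0+8=14, c=G=1

14,1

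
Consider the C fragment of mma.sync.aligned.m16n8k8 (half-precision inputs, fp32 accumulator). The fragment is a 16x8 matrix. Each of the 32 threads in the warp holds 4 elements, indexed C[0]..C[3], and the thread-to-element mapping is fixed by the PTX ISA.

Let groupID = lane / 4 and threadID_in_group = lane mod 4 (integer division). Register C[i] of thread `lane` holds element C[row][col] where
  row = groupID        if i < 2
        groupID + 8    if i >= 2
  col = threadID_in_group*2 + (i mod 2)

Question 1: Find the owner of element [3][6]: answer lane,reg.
r=3→G=3,rhi=0  c=6→T=3,p=0
L=3*4+3=15  i=0*2+0=0

15,0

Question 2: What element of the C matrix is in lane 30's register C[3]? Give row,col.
15,5

lane 30: G=7 (30/4), T=2 (30%4)
i=3: r=7+8=15, c=2*2+1=5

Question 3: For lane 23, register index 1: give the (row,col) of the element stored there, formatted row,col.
5,7

lane 23->23/4=5, 23 mod 4=3
i=1  r:5+0->5  c:2·3+1->7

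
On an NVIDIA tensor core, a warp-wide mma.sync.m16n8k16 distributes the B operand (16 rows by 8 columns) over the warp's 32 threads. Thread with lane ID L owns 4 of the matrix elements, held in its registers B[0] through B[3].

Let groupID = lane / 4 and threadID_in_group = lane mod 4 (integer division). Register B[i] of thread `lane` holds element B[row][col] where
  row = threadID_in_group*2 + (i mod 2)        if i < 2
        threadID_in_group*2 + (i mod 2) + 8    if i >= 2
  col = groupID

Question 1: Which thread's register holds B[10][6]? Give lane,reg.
25,2

c=6⇒gr=6  r=10⇒Rb=1,th=1,odd=0
L=6*4+1=25  i=1*2+0=2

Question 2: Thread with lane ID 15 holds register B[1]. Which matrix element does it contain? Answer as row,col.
7,3

lane 15=>15/4=3, 15 mod 4=3
i=1  r:2·3+1+0=>7  c:3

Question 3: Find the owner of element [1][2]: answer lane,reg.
c=2->g=2  r=1->rb=0,t=0,b0=1
L=2*4+0=8  i=0*2+1=1

8,1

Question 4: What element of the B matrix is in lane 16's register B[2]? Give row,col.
8,4

lane 16: gr=4 (16/4), th=0 (16%4)
i=2: r=0*2+0+8=8, c=gr=4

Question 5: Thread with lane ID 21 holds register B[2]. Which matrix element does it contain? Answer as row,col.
10,5

lane 21: g=5 (21/4), t=1 (21%4)
i=2: r=1*2+0+8=10, c=g=5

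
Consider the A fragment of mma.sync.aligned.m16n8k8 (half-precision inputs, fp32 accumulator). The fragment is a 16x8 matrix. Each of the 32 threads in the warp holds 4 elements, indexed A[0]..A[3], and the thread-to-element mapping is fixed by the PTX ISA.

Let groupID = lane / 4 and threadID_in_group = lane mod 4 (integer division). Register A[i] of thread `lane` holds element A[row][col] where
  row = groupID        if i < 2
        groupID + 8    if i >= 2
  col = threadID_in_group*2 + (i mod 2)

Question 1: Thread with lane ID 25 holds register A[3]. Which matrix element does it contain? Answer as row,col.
lane 25=>25/4=6, 25 mod 4=1
i=3  r:6+8=>14  c:2·1+1=>3

14,3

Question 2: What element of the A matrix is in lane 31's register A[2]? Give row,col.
lane 31: G=7 (31/4), T=3 (31%4)
i=2: r=7+8=15, c=3*2+0=6

15,6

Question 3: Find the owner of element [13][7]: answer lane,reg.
r=13→G=5,rhi=1  c=7→T=3,p=1
L=5*4+3=23  i=1*2+1=3

23,3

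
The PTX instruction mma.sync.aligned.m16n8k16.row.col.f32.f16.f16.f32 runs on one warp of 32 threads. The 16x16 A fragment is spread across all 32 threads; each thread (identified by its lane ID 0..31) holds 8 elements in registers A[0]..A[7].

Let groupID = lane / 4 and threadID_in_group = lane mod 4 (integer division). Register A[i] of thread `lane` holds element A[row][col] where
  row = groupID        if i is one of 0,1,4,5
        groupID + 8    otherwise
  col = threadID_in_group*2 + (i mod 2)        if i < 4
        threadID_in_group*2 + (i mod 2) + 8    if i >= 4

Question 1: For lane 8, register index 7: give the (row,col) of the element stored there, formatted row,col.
10,9

lane 8: grp=2 (8/4), tig=0 (8%4)
i=7: r=2+8=10, c=0*2+1+8=9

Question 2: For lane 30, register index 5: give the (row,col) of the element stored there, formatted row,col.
7,13

lane 30=>30/4=7, 30 mod 4=2
i=5  r:7+0=>7  c:2·2+1+8=>13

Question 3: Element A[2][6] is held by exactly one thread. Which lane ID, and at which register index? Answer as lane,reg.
11,0

r: 2->gid=2,r8=0  c: 6->c8=0,tid=3,i&1=0
L=2*4+3=11  i=0*4+0*2+0=0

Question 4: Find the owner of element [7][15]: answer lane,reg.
31,5

r=7->g=7,rb=0  c=15->cb=1,t=3,b0=1
L=7*4+3=31  i=1*4+0*2+1=5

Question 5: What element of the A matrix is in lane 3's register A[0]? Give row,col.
lane 3: gr=0 (3/4), th=3 (3%4)
i=0: r=0+0=0, c=3*2+0+0=6

0,6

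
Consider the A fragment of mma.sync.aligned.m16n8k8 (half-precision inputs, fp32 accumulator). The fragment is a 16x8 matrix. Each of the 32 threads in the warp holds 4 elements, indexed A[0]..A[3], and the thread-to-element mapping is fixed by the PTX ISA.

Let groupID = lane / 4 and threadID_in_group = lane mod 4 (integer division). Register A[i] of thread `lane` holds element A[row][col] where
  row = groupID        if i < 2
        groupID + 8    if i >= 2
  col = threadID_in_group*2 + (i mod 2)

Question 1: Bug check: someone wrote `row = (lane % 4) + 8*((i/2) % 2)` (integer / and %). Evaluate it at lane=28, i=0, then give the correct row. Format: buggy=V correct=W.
`(lane % 4) + 8*((i/2) % 2)`[28,0]->0
L=28->g=28>>2=7, t=28&3=0
[0]->row 7+0=7  col 0·2+0=0
row: 0 vs 7

buggy=0 correct=7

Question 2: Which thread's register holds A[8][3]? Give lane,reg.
1,3

r: 8->gid=0,r8=1  c: 3->tid=1,i&1=1
L=0*4+1=1  i=1*2+1=3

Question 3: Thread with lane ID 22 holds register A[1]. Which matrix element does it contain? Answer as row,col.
5,5

22: gid=5,tid=2
[1] (5+0,2*2+1) = (5,5)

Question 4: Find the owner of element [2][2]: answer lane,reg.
r=2→G=2,rhi=0  c=2→T=1,p=0
L=2*4+1=9  i=0*2+0=0

9,0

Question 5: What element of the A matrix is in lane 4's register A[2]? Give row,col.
9,0

lane 4: G=1 (4/4), T=0 (4%4)
i=2: r=1+8=9, c=0*2+0=0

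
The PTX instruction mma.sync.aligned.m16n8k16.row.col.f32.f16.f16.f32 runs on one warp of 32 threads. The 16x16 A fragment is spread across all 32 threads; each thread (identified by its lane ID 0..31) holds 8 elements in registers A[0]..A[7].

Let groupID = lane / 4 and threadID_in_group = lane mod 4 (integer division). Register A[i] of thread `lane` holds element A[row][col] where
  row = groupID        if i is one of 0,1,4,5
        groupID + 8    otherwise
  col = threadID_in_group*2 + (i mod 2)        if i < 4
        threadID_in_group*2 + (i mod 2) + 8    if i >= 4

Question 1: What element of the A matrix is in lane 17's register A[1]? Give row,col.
4,3

lane 17->17/4=4, 17 mod 4=1
i=1  r:4+0->4  c:2·1+1+0->3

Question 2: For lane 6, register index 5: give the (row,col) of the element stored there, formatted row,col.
1,13

lane 6⇒6/4=1, 6 mod 4=2
i=5  r:1+0⇒1  c:2·2+1+8⇒13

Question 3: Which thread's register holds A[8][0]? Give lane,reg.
r=8->g=0,rb=1  c=0->cb=0,t=0,b0=0
L=0*4+0=0  i=0*4+1*2+0=2

0,2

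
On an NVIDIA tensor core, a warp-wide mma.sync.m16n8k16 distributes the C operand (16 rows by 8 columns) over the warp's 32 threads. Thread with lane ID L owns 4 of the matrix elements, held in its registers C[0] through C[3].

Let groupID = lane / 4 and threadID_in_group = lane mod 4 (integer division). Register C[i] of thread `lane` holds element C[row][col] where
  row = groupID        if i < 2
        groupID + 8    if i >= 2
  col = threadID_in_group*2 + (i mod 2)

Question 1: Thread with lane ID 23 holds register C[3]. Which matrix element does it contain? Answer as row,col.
13,7

L=23⇒gr=23>>2=5, th=23&3=3
[3]⇒row 5+8=13  col 3·2+1=7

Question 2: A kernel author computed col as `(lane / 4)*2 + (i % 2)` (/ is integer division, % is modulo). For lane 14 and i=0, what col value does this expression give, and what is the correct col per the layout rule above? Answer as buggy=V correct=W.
`(lane / 4)*2 + (i % 2)`[14,0]=>6
14: grp=3,tig=2
[0] (3+0,2*2+0) = (3,4)
col: 6 vs 4

buggy=6 correct=4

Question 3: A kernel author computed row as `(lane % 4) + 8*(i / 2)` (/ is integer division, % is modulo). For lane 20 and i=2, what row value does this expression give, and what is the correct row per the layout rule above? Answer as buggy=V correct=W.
`(lane % 4) + 8*(i / 2)`[20,2]=>8
20: grp=5,tig=0
[2] (5+8,0*2+0) = (13,0)
row: 8 vs 13

buggy=8 correct=13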